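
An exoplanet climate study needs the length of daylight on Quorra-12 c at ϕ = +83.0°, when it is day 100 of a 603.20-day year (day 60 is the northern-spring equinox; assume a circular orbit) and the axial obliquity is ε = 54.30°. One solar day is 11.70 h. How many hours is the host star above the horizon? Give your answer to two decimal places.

Solar longitude: L_s = 360° × (100 − 60)/603.20 = 23.873°.
sin δ = sin 54.30° × sin 23.873° = 0.32865, so δ = +19.187°.
Sunrise equation: cos h₀ = −tan ϕ · tan δ = -2.8341 ≤ −1, so the host star never sets (polar day) and h₀ = π.
Daylight = 2h₀/(2π) × 11.70 h = (3.1416/π) × 11.70 = 11.70 h.

11.70 h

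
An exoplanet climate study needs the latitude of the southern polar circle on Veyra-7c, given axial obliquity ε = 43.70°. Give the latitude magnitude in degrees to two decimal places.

The polar circle is the lowest latitude that experiences at least one full rotation of continuous darkness at the northern-summer solstice; it lies at |φ| = 90° − ε = 90° − 43.70° = 46.30°.

46.30°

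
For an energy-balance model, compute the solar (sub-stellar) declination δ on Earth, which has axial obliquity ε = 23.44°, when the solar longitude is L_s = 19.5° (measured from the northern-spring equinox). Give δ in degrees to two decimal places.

δ = +7.63°

sin δ = sin ε · sin L_s = sin 23.44° × sin 19.5° = 0.132785.
δ = arcsin(0.132785) = +7.63°.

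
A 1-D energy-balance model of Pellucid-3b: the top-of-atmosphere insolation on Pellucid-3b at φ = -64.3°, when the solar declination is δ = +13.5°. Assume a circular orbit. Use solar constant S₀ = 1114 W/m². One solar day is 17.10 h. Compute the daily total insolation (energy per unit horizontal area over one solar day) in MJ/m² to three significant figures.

cos H₀ = −tan(-64.3°) tan(+13.500°) = 0.4988, H₀ = 1.0485 rad.
Bracket: H₀ sin φ sin δ + cos φ cos δ sin H₀ = 1.0485×-0.90108×0.23345 + 0.43366×0.97237×0.86669 = -0.220559 + 0.365464 = 0.144905.
Q̄ = (S₀/π) × [bracket] = (1114/π) × 0.144905 = 51.383 W/m².
Daily total = Q̄ × 17.10 h × 3600 s/h = 51.383 × 17.10 × 3600 / 10⁶ = 3.163 MJ/m².

3.16 MJ/m²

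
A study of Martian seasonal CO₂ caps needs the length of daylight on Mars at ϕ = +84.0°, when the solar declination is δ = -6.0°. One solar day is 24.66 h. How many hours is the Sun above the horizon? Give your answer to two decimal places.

cos h₀ = −tan ϕ · tan δ = 1.0000 ≥ 1, so the Sun never rises (polar night) and h₀ = 0.
Daylight = 2h₀/(2π) × 24.66 h = (0.0000/π) × 24.66 = 0.00 h.

0.00 h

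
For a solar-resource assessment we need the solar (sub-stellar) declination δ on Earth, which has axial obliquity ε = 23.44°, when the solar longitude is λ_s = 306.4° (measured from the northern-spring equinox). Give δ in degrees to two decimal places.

δ = -18.67°

sin δ = sin ε · sin λ_s = sin 23.44° × sin 306.4° = -0.320178.
δ = arcsin(-0.320178) = -18.67°.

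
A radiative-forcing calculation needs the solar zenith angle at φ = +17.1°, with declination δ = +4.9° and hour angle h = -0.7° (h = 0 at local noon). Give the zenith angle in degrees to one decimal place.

cos θ_z = sin φ sin δ + cos φ cos δ cos h = 0.025116 + 0.952229 = 0.977345.
θ_z = arccos(0.977345) = 12.2°.

θ_z = 12.2°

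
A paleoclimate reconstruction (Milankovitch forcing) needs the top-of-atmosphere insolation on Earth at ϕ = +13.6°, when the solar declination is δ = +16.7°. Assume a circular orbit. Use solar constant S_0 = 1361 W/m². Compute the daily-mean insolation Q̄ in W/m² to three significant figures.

cos h₀ = −tan(+13.6°) tan(+16.700°) = -0.0726, h₀ = 1.6434 rad.
Bracket: h₀ sin ϕ sin δ + cos ϕ cos δ sin h₀ = 1.6434×0.23514×0.28736 + 0.97196×0.95782×0.99736 = 0.111044 + 0.928505 = 1.039549.
Q̄ = (S_0/π) × [bracket] = (1361/π) × 1.039549 = 450.4 W/m².

Q̄ ≈ 450 W/m²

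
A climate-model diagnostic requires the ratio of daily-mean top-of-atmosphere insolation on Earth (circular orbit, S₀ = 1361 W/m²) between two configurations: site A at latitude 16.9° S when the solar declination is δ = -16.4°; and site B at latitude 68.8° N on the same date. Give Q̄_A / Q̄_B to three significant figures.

— Configuration A (φ=-16.9°):
cos H₀ = −tan(-16.9°) tan(-16.400°) = -0.0894, H₀ = 1.6603 rad.
Bracket: H₀ sin φ sin δ + cos φ cos δ sin H₀ = 1.6603×-0.29070×-0.28234 + 0.95681×0.95931×0.99599 = 0.136271 + 0.914197 = 1.050468.
Q̄ = (S₀/π) × [bracket] = (1361/π) × 1.050468 = 455.08 W/m².
— Configuration B (φ=+68.8°):
cos H₀ = −tan(+68.8°) tan(-16.400°) = 0.7588, H₀ = 0.7093 rad.
Bracket: H₀ sin φ sin δ + cos φ cos δ sin H₀ = 0.7093×0.93232×-0.28234 + 0.36162×0.95931×0.65133 = -0.186710 + 0.225950 = 0.039240.
Q̄ = (S₀/π) × [bracket] = (1361/π) × 0.039240 = 17.000 W/m².
Ratio Q̄_A / Q̄_B = 455.08 / 17.000 = 26.77.

Q̄_A / Q̄_B ≈ 26.8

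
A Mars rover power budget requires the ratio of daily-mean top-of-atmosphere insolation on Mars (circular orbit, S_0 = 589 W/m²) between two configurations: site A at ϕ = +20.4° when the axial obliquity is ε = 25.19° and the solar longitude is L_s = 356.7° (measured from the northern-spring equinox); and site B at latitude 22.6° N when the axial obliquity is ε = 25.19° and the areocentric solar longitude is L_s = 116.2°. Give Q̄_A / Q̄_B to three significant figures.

Q̄_A / Q̄_B ≈ 0.842

— Configuration A (ϕ=+20.4°):
Solar declination: sin δ = sin ε · sin L_s = sin 25.19° × sin 356.7° = -0.02450, so δ = -1.404°.
cos h₀ = −tan(+20.4°) tan(-1.404°) = 0.0091, h₀ = 1.5617 rad.
Bracket: h₀ sin ϕ sin δ + cos ϕ cos δ sin h₀ = 1.5617×0.34857×-0.02450 + 0.93728×0.99970×0.99996 = -0.013337 + 0.936961 = 0.923624.
Q̄ = (S_0/π) × [bracket] = (589/π) × 0.923624 = 173.17 W/m².
— Configuration B (ϕ=+22.6°):
sin δ = sin 25.19° × sin 116.2° = 0.38189, so δ = +22.451°.
cos h₀ = −tan(+22.6°) tan(+22.451°) = -0.1720, h₀ = 1.7437 rad.
Bracket: h₀ sin ϕ sin δ + cos ϕ cos δ sin h₀ = 1.7437×0.38430×0.38189 + 0.92321×0.92421×0.98510 = 0.255906 + 0.840527 = 1.096433.
Q̄ = (S_0/π) × [bracket] = (589/π) × 1.096433 = 205.56 W/m².
Ratio Q̄_A / Q̄_B = 173.17 / 205.56 = 0.8424.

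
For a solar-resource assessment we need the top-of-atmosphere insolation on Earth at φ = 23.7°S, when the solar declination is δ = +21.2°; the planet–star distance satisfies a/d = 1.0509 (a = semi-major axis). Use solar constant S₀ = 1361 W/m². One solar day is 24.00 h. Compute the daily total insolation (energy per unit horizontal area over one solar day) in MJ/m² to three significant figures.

cos H₀ = −tan(-23.7°) tan(+21.200°) = 0.1703, H₀ = 1.3997 rad.
Bracket: H₀ sin φ sin δ + cos φ cos δ sin H₀ = 1.3997×-0.40195×0.36162 + 0.91566×0.93232×0.98540 = -0.203451 + 0.841224 = 0.637773.
Inverse-square distance factor (a/d)² = 1.0509² = 1.104391.
Q̄ = (S₀/π) × 1.104391 × [bracket] = (1361/π) × 1.104391 × 0.637773 = 305.14 W/m².
Daily total = Q̄ × 24.00 h × 3600 s/h = 305.14 × 24.00 × 3600 / 10⁶ = 26.36 MJ/m².

26.4 MJ/m²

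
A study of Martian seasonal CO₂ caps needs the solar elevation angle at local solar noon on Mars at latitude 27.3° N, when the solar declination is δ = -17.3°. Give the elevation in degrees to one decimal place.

45.4°

At local noon the hour angle is zero, so the zenith angle equals |ϕ − δ| = |+27.3° − (-17.300°)| = 44.600°.
Elevation = 90° − 44.600° = 45.4°.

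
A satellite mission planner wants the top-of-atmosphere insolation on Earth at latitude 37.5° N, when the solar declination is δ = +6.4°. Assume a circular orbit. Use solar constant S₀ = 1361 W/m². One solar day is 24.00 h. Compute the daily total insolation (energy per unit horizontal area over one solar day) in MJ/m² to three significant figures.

33.6 MJ/m²

cos H₀ = −tan(+37.5°) tan(+6.400°) = -0.0861, H₀ = 1.6570 rad.
Bracket: H₀ sin φ sin δ + cos φ cos δ sin H₀ = 1.6570×0.60876×0.11147 + 0.79335×0.99377×0.99629 = 0.112441 + 0.785482 = 0.897923.
Q̄ = (S₀/π) × [bracket] = (1361/π) × 0.897923 = 389.00 W/m².
Daily total = Q̄ × 24.00 h × 3600 s/h = 389.00 × 24.00 × 3600 / 10⁶ = 33.61 MJ/m².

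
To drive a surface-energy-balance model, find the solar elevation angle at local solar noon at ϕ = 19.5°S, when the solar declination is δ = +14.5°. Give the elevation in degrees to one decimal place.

56.0°

At local noon the hour angle is zero, so the zenith angle equals |ϕ − δ| = |-19.5° − (+14.500°)| = 34.000°.
Elevation = 90° − 34.000° = 56.0°.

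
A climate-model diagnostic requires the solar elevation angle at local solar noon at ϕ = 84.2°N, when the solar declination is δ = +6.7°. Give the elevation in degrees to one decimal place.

At local noon the hour angle is zero, so the zenith angle equals |ϕ − δ| = |+84.2° − (+6.700°)| = 77.500°.
Elevation = 90° − 77.500° = 12.5°.

12.5°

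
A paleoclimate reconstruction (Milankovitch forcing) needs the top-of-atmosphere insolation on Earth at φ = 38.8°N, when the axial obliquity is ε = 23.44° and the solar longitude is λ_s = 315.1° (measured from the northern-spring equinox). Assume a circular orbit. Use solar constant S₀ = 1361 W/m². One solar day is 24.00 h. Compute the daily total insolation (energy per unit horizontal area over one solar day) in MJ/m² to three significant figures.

18.4 MJ/m²

Solar declination: sin δ = sin ε · sin λ_s = sin 23.44° × sin 315.1° = -0.28079, so δ = -16.307°.
cos H₀ = −tan(+38.8°) tan(-16.307°) = 0.2352, H₀ = 1.3333 rad.
Bracket: H₀ sin φ sin δ + cos φ cos δ sin H₀ = 1.3333×0.62660×-0.28079 + 0.77934×0.95977×0.97194 = -0.234585 + 0.726999 = 0.492414.
Q̄ = (S₀/π) × [bracket] = (1361/π) × 0.492414 = 213.32 W/m².
Daily total = Q̄ × 24.00 h × 3600 s/h = 213.32 × 24.00 × 3600 / 10⁶ = 18.43 MJ/m².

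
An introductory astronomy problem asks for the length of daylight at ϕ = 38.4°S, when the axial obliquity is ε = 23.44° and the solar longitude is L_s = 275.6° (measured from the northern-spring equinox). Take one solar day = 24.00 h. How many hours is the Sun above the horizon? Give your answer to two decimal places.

Solar declination: sin δ = sin ε · sin L_s = sin 23.44° × sin 275.6° = -0.39589, so δ = -23.321°.
cos h₀ = −tan ϕ · tan δ = −tan(-38.4°) × tan(-23.321°) = -0.3417, so h₀ = 1.9195 rad = 109.98°.
Daylight = 2h₀/(2π) × 24.00 h = (1.9195/π) × 24.00 = 14.66 h.

14.66 h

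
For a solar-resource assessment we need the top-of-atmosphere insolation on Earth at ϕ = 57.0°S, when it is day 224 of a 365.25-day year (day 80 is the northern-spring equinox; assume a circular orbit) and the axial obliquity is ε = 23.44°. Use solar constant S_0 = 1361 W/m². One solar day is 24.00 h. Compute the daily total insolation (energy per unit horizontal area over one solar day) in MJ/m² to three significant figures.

9.19 MJ/m²

Solar longitude: L_s = 360° × (224 − 80)/365.25 = 141.930°.
sin δ = sin 23.44° × sin 141.930° = 0.24528, so δ = +14.199°.
cos h₀ = −tan(-57.0°) tan(+14.199°) = 0.3896, h₀ = 1.1706 rad.
Bracket: h₀ sin ϕ sin δ + cos ϕ cos δ sin h₀ = 1.1706×-0.83867×0.24528 + 0.54464×0.96945×0.92098 = -0.240803 + 0.486279 = 0.245476.
Q̄ = (S_0/π) × [bracket] = (1361/π) × 0.245476 = 106.35 W/m².
Daily total = Q̄ × 24.00 h × 3600 s/h = 106.35 × 24.00 × 3600 / 10⁶ = 9.189 MJ/m².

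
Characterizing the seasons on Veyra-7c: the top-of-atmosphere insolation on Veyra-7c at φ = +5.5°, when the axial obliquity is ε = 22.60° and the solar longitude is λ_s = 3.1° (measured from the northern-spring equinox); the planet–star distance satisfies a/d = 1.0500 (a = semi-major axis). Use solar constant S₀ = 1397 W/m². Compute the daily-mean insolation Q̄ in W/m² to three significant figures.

Solar declination: sin δ = sin ε · sin λ_s = sin 22.60° × sin 3.1° = 0.02078, so δ = +1.191°.
cos H₀ = −tan(+5.5°) tan(+1.191°) = -0.0020, H₀ = 1.5728 rad.
Bracket: H₀ sin φ sin δ + cos φ cos δ sin H₀ = 1.5728×0.09585×0.02078 + 0.99540×0.99978×1.00000 = 0.003133 + 0.995181 = 0.998314.
Inverse-square distance factor (a/d)² = 1.0500² = 1.102500.
Q̄ = (S₀/π) × 1.102500 × [bracket] = (1397/π) × 1.102500 × 0.998314 = 489.4 W/m².

Q̄ ≈ 489 W/m²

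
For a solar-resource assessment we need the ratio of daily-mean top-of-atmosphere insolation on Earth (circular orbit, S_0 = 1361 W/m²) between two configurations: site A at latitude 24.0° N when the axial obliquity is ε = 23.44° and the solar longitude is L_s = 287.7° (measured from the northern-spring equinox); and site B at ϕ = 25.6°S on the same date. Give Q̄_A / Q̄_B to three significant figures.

Q̄_A / Q̄_B ≈ 0.557

— Configuration A (ϕ=+24.0°):
Solar declination: sin δ = sin ε · sin L_s = sin 23.44° × sin 287.7° = -0.37896, so δ = -22.269°.
cos h₀ = −tan(+24.0°) tan(-22.269°) = 0.1823, h₀ = 1.3874 rad.
Bracket: h₀ sin ϕ sin δ + cos ϕ cos δ sin h₀ = 1.3874×0.40674×-0.37896 + 0.91355×0.92541×0.98324 = -0.213851 + 0.831239 = 0.617388.
Q̄ = (S_0/π) × [bracket] = (1361/π) × 0.617388 = 267.46 W/m².
— Configuration B (ϕ=-25.6°):
cos h₀ = −tan(-25.6°) tan(-22.269°) = -0.1962, h₀ = 1.7683 rad.
Bracket: h₀ sin ϕ sin δ + cos ϕ cos δ sin h₀ = 1.7683×-0.43209×-0.37896 + 0.90183×0.92541×0.98056 = 0.289550 + 0.818339 = 1.107889.
Q̄ = (S_0/π) × [bracket] = (1361/π) × 1.107889 = 479.96 W/m².
Ratio Q̄_A / Q̄_B = 267.46 / 479.96 = 0.5573.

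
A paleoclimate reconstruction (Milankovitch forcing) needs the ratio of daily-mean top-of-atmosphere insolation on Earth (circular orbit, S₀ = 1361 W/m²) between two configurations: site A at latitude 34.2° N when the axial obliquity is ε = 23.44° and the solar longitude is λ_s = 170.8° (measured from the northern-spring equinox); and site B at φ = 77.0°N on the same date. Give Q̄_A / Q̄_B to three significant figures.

— Configuration A (φ=+34.2°):
Solar declination: sin δ = sin ε · sin λ_s = sin 23.44° × sin 170.8° = 0.06360, so δ = +3.646°.
cos H₀ = −tan(+34.2°) tan(+3.646°) = -0.0433, H₀ = 1.6141 rad.
Bracket: H₀ sin φ sin δ + cos φ cos δ sin H₀ = 1.6141×0.56208×0.06360 + 0.82708×0.99798×0.99906 = 0.057701 + 0.824633 = 0.882334.
Q̄ = (S₀/π) × [bracket] = (1361/π) × 0.882334 = 382.24 W/m².
— Configuration B (φ=+77.0°):
cos H₀ = −tan(+77.0°) tan(+3.646°) = -0.2760, H₀ = 1.8505 rad.
Bracket: H₀ sin φ sin δ + cos φ cos δ sin H₀ = 1.8505×0.97437×0.06360 + 0.22495×0.99798×0.96115 = 0.114675 + 0.215774 = 0.330449.
Q̄ = (S₀/π) × [bracket] = (1361/π) × 0.330449 = 143.16 W/m².
Ratio Q̄_A / Q̄_B = 382.24 / 143.16 = 2.670.

Q̄_A / Q̄_B ≈ 2.67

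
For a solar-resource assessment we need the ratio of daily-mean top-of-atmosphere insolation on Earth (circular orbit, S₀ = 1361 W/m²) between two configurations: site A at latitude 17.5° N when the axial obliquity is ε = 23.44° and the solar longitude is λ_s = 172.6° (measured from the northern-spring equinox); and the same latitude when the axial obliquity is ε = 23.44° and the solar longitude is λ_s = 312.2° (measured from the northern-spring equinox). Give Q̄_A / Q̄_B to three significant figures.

Q̄_A / Q̄_B ≈ 1.26

— Configuration A (φ=+17.5°):
Solar declination: sin δ = sin ε · sin λ_s = sin 23.44° × sin 172.6° = 0.05123, so δ = +2.937°.
cos H₀ = −tan(+17.5°) tan(+2.937°) = -0.0162, H₀ = 1.5870 rad.
Bracket: H₀ sin φ sin δ + cos φ cos δ sin H₀ = 1.5870×0.30071×0.05123 + 0.95372×0.99869×0.99987 = 0.024448 + 0.952347 = 0.976795.
Q̄ = (S₀/π) × [bracket] = (1361/π) × 0.976795 = 423.17 W/m².
— Configuration B (φ=+17.5°):
Solar declination: sin δ = sin ε · sin λ_s = sin 23.44° × sin 312.2° = -0.29468, so δ = -17.139°.
cos H₀ = −tan(+17.5°) tan(-17.139°) = 0.0972, H₀ = 1.4734 rad.
Bracket: H₀ sin φ sin δ + cos φ cos δ sin H₀ = 1.4734×0.30071×-0.29468 + 0.95372×0.95559×0.99526 = -0.130563 + 0.907045 = 0.776482.
Q̄ = (S₀/π) × [bracket] = (1361/π) × 0.776482 = 336.39 W/m².
Ratio Q̄_A / Q̄_B = 423.17 / 336.39 = 1.258.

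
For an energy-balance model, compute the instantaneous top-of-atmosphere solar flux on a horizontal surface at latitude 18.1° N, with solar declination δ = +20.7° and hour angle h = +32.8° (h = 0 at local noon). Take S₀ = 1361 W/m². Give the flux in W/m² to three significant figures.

1.17e+03 W/m²

cos θ_z = sin φ sin δ + cos φ cos δ cos h = 0.109816 + 0.747393 = 0.857209.
Flux = S₀ · cos θ_z = 1361 × 0.857209 = 1167 W/m².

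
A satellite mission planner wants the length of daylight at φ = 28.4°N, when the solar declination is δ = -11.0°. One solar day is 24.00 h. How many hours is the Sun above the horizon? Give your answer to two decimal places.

cos H₀ = −tan φ · tan δ = −tan(+28.4°) × tan(-11.000°) = 0.1051, so H₀ = 1.4655 rad = 83.97°.
Daylight = 2H₀/(2π) × 24.00 h = (1.4655/π) × 24.00 = 11.20 h.

11.20 h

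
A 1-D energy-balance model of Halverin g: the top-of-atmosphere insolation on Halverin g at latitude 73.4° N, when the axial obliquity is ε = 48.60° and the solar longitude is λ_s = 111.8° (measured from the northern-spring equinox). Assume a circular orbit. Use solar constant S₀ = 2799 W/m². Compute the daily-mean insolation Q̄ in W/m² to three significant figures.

Solar declination: sin δ = sin ε · sin λ_s = sin 48.60° × sin 111.8° = 0.69647, so δ = +44.144°.
cos H₀ = −tan(+73.4°) tan(+44.144°) = -3.2557 ≤ −1 ⇒ polar day, H₀ = π.
Bracket: H₀ sin φ sin δ + cos φ cos δ sin H₀ = 3.1416×0.95832×0.69647 + 0.28569×0.71759×0.00000 = 2.096833 + 0.000000 = 2.096833.
Q̄ = (S₀/π) × [bracket] = (2799/π) × 2.096833 = 1868 W/m².

Q̄ ≈ 1.87e+03 W/m²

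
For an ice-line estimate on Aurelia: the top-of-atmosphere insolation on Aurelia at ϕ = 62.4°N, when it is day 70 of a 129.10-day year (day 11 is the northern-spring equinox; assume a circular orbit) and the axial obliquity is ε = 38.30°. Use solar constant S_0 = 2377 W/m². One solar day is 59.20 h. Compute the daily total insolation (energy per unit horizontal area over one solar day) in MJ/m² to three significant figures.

115 MJ/m²

Solar longitude: L_s = 360° × (70 − 11)/129.10 = 164.524°.
sin δ = sin 38.30° × sin 164.524° = 0.16538, so δ = +9.519°.
cos h₀ = −tan(+62.4°) tan(+9.519°) = -0.3208, h₀ = 1.8973 rad.
Bracket: h₀ sin ϕ sin δ + cos ϕ cos δ sin h₀ = 1.8973×0.88620×0.16538 + 0.46330×0.98623×0.94716 = 0.278068 + 0.432777 = 0.710845.
Q̄ = (S_0/π) × [bracket] = (2377/π) × 0.710845 = 537.84 W/m².
Daily total = Q̄ × 59.20 h × 3600 s/h = 537.84 × 59.20 × 3600 / 10⁶ = 114.6 MJ/m².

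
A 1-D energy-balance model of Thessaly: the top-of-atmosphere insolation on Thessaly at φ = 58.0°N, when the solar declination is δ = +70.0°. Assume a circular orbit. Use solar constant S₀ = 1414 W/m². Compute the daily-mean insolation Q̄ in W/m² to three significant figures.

cos H₀ = −tan(+58.0°) tan(+70.000°) = -4.3969 ≤ −1 ⇒ polar day, H₀ = π.
Bracket: H₀ sin φ sin δ + cos φ cos δ sin H₀ = 3.1416×0.84805×0.93969 + 0.52992×0.34202×0.00000 = 2.503554 + 0.000000 = 2.503554.
Q̄ = (S₀/π) × [bracket] = (1414/π) × 2.503554 = 1127 W/m².

Q̄ ≈ 1.13e+03 W/m²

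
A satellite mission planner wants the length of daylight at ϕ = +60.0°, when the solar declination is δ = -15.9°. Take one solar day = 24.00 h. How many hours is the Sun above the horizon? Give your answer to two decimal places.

8.06 h

cos h₀ = −tan ϕ · tan δ = −tan(+60.0°) × tan(-15.900°) = 0.4934, so h₀ = 1.0548 rad = 60.44°.
Daylight = 2h₀/(2π) × 24.00 h = (1.0548/π) × 24.00 = 8.06 h.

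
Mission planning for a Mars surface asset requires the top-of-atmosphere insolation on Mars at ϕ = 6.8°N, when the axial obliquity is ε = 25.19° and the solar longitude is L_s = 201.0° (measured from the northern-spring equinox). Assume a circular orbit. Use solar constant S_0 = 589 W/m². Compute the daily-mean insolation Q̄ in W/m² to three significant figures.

Solar declination: sin δ = sin ε · sin L_s = sin 25.19° × sin 201.0° = -0.15253, so δ = -8.774°.
cos h₀ = −tan(+6.8°) tan(-8.774°) = 0.0184, h₀ = 1.5524 rad.
Bracket: h₀ sin ϕ sin δ + cos ϕ cos δ sin h₀ = 1.5524×0.11840×-0.15253 + 0.99297×0.98830×0.99983 = -0.028036 + 0.981185 = 0.953149.
Q̄ = (S_0/π) × [bracket] = (589/π) × 0.953149 = 178.7 W/m².

Q̄ ≈ 179 W/m²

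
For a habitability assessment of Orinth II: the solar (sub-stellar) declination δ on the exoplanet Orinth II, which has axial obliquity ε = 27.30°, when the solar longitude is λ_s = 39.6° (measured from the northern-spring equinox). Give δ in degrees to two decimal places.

sin δ = sin ε · sin λ_s = sin 27.30° × sin 39.6° = 0.292354.
δ = arcsin(0.292354) = +17.00°.

δ = +17.00°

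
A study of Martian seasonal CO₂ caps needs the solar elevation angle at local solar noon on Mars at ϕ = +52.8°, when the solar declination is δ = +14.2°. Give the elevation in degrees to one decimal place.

51.4°

At local noon the hour angle is zero, so the zenith angle equals |ϕ − δ| = |+52.8° − (+14.200°)| = 38.600°.
Elevation = 90° − 38.600° = 51.4°.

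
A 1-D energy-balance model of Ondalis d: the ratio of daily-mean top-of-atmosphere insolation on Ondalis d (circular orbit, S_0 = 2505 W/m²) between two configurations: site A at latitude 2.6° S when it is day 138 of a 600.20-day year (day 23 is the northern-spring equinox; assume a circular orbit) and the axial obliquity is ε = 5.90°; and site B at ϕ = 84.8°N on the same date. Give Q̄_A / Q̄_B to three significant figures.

— Configuration A (ϕ=-2.6°):
Solar longitude: L_s = 360° × (138 − 23)/600.20 = 68.977°.
sin δ = sin 5.90° × sin 68.977° = 0.09595, so δ = +5.506°.
cos h₀ = −tan(-2.6°) tan(+5.506°) = 0.0044, h₀ = 1.5664 rad.
Bracket: h₀ sin ϕ sin δ + cos ϕ cos δ sin h₀ = 1.5664×-0.04536×0.09595 + 0.99897×0.99539×0.99999 = -0.006817 + 0.994355 = 0.987538.
Q̄ = (S_0/π) × [bracket] = (2505/π) × 0.987538 = 787.43 W/m².
— Configuration B (ϕ=+84.8°):
cos h₀ = −tan(+84.8°) tan(+5.506°) = -1.0592 ≤ −1 ⇒ polar day, h₀ = π.
Bracket: h₀ sin ϕ sin δ + cos ϕ cos δ sin h₀ = 3.1416×0.99588×0.09595 + 0.09063×0.99539×0.00000 = 0.300195 + 0.000000 = 0.300195.
Q̄ = (S_0/π) × [bracket] = (2505/π) × 0.300195 = 239.37 W/m².
Ratio Q̄_A / Q̄_B = 787.43 / 239.37 = 3.290.

Q̄_A / Q̄_B ≈ 3.29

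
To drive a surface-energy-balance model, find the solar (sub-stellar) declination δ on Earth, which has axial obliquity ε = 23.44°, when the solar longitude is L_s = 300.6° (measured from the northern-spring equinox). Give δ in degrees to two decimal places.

δ = -20.02°

sin δ = sin ε · sin L_s = sin 23.44° × sin 300.6° = -0.342393.
δ = arcsin(-0.342393) = -20.02°.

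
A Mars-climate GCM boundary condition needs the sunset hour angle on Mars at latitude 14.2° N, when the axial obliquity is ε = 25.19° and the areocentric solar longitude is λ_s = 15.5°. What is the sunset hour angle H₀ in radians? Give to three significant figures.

H₀ = 1.60 rad

sin δ = sin 25.19° × sin 15.5° = 0.11374, so δ = +6.531°.
cos H₀ = −tan φ · tan δ = −tan(+14.2°) × tan(+6.531°) = -0.0290, so H₀ = 1.5998 rad = 91.66°.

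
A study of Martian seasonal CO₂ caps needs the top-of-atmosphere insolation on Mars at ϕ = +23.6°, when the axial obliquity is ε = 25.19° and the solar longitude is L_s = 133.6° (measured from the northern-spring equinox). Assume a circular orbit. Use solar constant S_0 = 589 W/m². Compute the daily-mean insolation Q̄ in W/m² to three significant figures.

Solar declination: sin δ = sin ε · sin L_s = sin 25.19° × sin 133.6° = 0.30822, so δ = +17.952°.
cos h₀ = −tan(+23.6°) tan(+17.952°) = -0.1416, h₀ = 1.7128 rad.
Bracket: h₀ sin ϕ sin δ + cos ϕ cos δ sin h₀ = 1.7128×0.40035×0.30822 + 0.91636×0.95131×0.98993 = 0.211352 + 0.862964 = 1.074316.
Q̄ = (S_0/π) × [bracket] = (589/π) × 1.074316 = 201.4 W/m².

Q̄ ≈ 201 W/m²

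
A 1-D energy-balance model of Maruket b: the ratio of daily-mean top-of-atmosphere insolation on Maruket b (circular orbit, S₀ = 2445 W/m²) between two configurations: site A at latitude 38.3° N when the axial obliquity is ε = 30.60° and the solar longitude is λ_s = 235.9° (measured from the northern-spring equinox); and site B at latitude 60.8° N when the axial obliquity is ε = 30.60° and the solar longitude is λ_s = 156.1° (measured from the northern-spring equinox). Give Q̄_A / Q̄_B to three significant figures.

— Configuration A (φ=+38.3°):
Solar declination: sin δ = sin ε · sin λ_s = sin 30.60° × sin 235.9° = -0.42152, so δ = -24.930°.
cos H₀ = −tan(+38.3°) tan(-24.930°) = 0.3671, H₀ = 1.1949 rad.
Bracket: H₀ sin φ sin δ + cos φ cos δ sin H₀ = 1.1949×0.61978×-0.42152 + 0.78478×0.90682×0.93018 = -0.312167 + 0.661967 = 0.349800.
Q̄ = (S₀/π) × [bracket] = (2445/π) × 0.349800 = 272.24 W/m².
— Configuration B (φ=+60.8°):
Solar declination: sin δ = sin ε · sin λ_s = sin 30.60° × sin 156.1° = 0.20623, so δ = +11.902°.
cos H₀ = −tan(+60.8°) tan(+11.902°) = -0.3771, H₀ = 1.9575 rad.
Bracket: H₀ sin φ sin δ + cos φ cos δ sin H₀ = 1.9575×0.87292×0.20623 + 0.48786×0.97850×0.92616 = 0.352394 + 0.442122 = 0.794516.
Q̄ = (S₀/π) × [bracket] = (2445/π) × 0.794516 = 618.35 W/m².
Ratio Q̄_A / Q̄_B = 272.24 / 618.35 = 0.4403.

Q̄_A / Q̄_B ≈ 0.440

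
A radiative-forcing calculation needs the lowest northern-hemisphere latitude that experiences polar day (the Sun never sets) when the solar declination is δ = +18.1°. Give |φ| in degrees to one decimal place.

Polar day requires cos H₀ = −tan φ tan δ ≤ −1, i.e. tan φ tan δ ≥ 1.
The boundary is |tan φ| · |tan δ| = 1, so |φ| = 90° − |δ| = 90° − 18.1° = 71.9° in the northern hemisphere.

|φ| = 71.9°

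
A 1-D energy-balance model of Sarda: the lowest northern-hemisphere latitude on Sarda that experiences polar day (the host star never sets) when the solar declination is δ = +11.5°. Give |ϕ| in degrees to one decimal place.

Polar day requires cos h₀ = −tan ϕ tan δ ≤ −1, i.e. tan ϕ tan δ ≥ 1.
The boundary is |tan ϕ| · |tan δ| = 1, so |ϕ| = 90° − |δ| = 90° − 11.5° = 78.5° in the northern hemisphere.

|ϕ| = 78.5°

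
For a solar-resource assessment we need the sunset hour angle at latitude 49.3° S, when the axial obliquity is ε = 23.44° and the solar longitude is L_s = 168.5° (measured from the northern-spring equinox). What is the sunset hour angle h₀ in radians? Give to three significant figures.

Solar declination: sin δ = sin ε · sin L_s = sin 23.44° × sin 168.5° = 0.07931, so δ = +4.549°.
cos h₀ = −tan ϕ · tan δ = −tan(-49.3°) × tan(+4.549°) = 0.0925, so h₀ = 1.4782 rad = 84.69°.

h₀ = 1.48 rad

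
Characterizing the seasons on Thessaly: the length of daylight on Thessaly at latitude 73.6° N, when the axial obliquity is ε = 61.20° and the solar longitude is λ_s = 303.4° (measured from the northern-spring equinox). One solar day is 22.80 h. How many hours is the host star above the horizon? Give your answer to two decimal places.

Solar declination: sin δ = sin ε · sin λ_s = sin 61.20° × sin 303.4° = -0.73158, so δ = -47.019°.
cos H₀ = −tan φ · tan δ = 3.6461 ≥ 1, so the host star never rises (polar night) and H₀ = 0.
Daylight = 2H₀/(2π) × 22.80 h = (0.0000/π) × 22.80 = 0.00 h.

0.00 h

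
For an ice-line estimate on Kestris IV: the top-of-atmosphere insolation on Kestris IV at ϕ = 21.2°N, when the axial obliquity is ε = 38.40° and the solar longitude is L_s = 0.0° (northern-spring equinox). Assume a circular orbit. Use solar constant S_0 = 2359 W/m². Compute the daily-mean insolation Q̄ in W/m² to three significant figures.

Q̄ ≈ 700 W/m²

Solar declination: sin δ = sin ε · sin L_s = sin 38.40° × sin 0.0° = 0.00000, so δ = +0.000°.
cos h₀ = −tan(+21.2°) tan(+0.000°) = -0.0000, h₀ = 1.5708 rad.
Bracket: h₀ sin ϕ sin δ + cos ϕ cos δ sin h₀ = 1.5708×0.36162×0.00000 + 0.93232×1.00000×1.00000 = 0.000000 + 0.932320 = 0.932320.
Q̄ = (S_0/π) × [bracket] = (2359/π) × 0.932320 = 700.1 W/m².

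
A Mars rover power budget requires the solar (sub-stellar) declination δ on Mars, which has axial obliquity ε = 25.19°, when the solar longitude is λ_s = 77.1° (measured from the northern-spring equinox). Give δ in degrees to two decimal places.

sin δ = sin ε · sin λ_s = sin 25.19° × sin 77.1° = 0.414879.
δ = arcsin(0.414879) = +24.51°.

δ = +24.51°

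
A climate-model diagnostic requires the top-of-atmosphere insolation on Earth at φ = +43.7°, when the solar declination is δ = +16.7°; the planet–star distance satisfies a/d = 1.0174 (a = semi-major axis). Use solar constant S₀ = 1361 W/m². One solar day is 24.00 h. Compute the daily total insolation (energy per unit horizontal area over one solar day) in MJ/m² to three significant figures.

40.0 MJ/m²

cos H₀ = −tan(+43.7°) tan(+16.700°) = -0.2867, H₀ = 1.8616 rad.
Bracket: H₀ sin φ sin δ + cos φ cos δ sin H₀ = 1.8616×0.69088×0.28736 + 0.72297×0.95782×0.95802 = 0.369586 + 0.663405 = 1.032991.
Inverse-square distance factor (a/d)² = 1.0174² = 1.035103.
Q̄ = (S₀/π) × 1.035103 × [bracket] = (1361/π) × 1.035103 × 1.032991 = 463.22 W/m².
Daily total = Q̄ × 24.00 h × 3600 s/h = 463.22 × 24.00 × 3600 / 10⁶ = 40.02 MJ/m².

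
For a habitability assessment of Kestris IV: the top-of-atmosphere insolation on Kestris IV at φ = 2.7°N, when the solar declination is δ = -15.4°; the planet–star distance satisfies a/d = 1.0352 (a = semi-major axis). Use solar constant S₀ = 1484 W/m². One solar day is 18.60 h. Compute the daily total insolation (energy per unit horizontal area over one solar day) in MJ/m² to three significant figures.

cos H₀ = −tan(+2.7°) tan(-15.400°) = 0.0130, H₀ = 1.5578 rad.
Bracket: H₀ sin φ sin δ + cos φ cos δ sin H₀ = 1.5578×0.04711×-0.26556 + 0.99889×0.96410×0.99992 = -0.019489 + 0.962953 = 0.943464.
Inverse-square distance factor (a/d)² = 1.0352² = 1.071639.
Q̄ = (S₀/π) × 1.071639 × [bracket] = (1484/π) × 1.071639 × 0.943464 = 477.59 W/m².
Daily total = Q̄ × 18.60 h × 3600 s/h = 477.59 × 18.60 × 3600 / 10⁶ = 31.98 MJ/m².

32.0 MJ/m²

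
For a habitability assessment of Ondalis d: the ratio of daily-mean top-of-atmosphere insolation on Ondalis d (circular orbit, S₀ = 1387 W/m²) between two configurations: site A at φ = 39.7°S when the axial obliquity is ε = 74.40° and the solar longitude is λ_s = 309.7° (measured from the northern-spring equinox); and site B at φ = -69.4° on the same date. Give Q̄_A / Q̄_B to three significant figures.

— Configuration A (φ=-39.7°):
Solar declination: sin δ = sin ε · sin λ_s = sin 74.40° × sin 309.7° = -0.74106, so δ = -47.822°.
cos H₀ = −tan(-39.7°) tan(-47.822°) = -0.9163, H₀ = 2.7295 rad.
Bracket: H₀ sin φ sin δ + cos φ cos δ sin H₀ = 2.7295×-0.63877×-0.74106 + 0.76940×0.67144×0.40051 = 1.292055 + 0.206906 = 1.498961.
Q̄ = (S₀/π) × [bracket] = (1387/π) × 1.498961 = 661.79 W/m².
— Configuration B (φ=-69.4°):
cos H₀ = −tan(-69.4°) tan(-47.822°) = -2.9363 ≤ −1 ⇒ polar day, H₀ = π.
Bracket: H₀ sin φ sin δ + cos φ cos δ sin H₀ = 3.1416×-0.93606×-0.74106 + 0.35184×0.67144×0.00000 = 2.179254 + 0.000000 = 2.179254.
Q̄ = (S₀/π) × [bracket] = (1387/π) × 2.179254 = 962.13 W/m².
Ratio Q̄_A / Q̄_B = 661.79 / 962.13 = 0.6878.

Q̄_A / Q̄_B ≈ 0.688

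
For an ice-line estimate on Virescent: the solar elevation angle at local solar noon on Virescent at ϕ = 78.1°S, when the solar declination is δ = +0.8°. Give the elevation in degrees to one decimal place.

At local noon the hour angle is zero, so the zenith angle equals |ϕ − δ| = |-78.1° − (+0.800°)| = 78.900°.
Elevation = 90° − 78.900° = 11.1°.

11.1°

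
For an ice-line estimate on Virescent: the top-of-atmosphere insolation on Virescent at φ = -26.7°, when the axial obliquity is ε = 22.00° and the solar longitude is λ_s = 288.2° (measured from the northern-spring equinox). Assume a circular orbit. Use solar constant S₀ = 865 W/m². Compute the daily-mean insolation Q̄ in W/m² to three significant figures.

Solar declination: sin δ = sin ε · sin λ_s = sin 22.00° × sin 288.2° = -0.35587, so δ = -20.847°.
cos H₀ = −tan(-26.7°) tan(-20.847°) = -0.1915, H₀ = 1.7635 rad.
Bracket: H₀ sin φ sin δ + cos φ cos δ sin H₀ = 1.7635×-0.44932×-0.35587 + 0.89337×0.93454×0.98149 = 0.281983 + 0.819436 = 1.101419.
Q̄ = (S₀/π) × [bracket] = (865/π) × 1.101419 = 303.3 W/m².

Q̄ ≈ 303 W/m²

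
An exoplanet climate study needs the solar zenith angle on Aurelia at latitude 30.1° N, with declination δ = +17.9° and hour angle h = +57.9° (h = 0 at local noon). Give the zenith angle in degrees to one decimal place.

cos θ_z = sin ϕ sin δ + cos ϕ cos δ cos h = 0.154143 + 0.437486 = 0.591629.
θ_z = arccos(0.591629) = 53.7°.

θ_z = 53.7°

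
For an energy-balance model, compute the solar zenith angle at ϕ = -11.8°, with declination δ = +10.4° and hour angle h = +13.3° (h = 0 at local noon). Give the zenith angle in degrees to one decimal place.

cos θ_z = sin ϕ sin δ + cos ϕ cos δ cos h = -0.036915 + 0.936963 = 0.900048.
θ_z = arccos(0.900048) = 25.8°.

θ_z = 25.8°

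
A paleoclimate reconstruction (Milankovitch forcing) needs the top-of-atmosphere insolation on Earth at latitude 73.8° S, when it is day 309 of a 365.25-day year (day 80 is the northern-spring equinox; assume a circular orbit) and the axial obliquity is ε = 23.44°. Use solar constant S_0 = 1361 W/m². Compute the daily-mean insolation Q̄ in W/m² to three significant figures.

Q̄ ≈ 372 W/m²

Solar longitude: L_s = 360° × (309 − 80)/365.25 = 225.708°.
sin δ = sin 23.44° × sin 225.708° = -0.28474, so δ = -16.543°.
cos h₀ = −tan(-73.8°) tan(-16.543°) = -1.0224 ≤ −1 ⇒ polar day, h₀ = π.
Bracket: h₀ sin ϕ sin δ + cos ϕ cos δ sin h₀ = 3.1416×-0.96029×-0.28474 + 0.27899×0.95861×0.00000 = 0.859017 + 0.000000 = 0.859017.
Q̄ = (S_0/π) × [bracket] = (1361/π) × 0.859017 = 372.1 W/m².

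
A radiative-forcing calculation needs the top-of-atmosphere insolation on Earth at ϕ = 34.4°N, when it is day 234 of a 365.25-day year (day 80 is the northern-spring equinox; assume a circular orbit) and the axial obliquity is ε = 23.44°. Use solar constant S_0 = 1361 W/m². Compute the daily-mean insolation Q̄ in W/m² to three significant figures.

Q̄ ≈ 426 W/m²

Solar longitude: L_s = 360° × (234 − 80)/365.25 = 151.786°.
sin δ = sin 23.44° × sin 151.786° = 0.18806, so δ = +10.839°.
cos h₀ = −tan(+34.4°) tan(+10.839°) = -0.1311, h₀ = 1.7023 rad.
Bracket: h₀ sin ϕ sin δ + cos ϕ cos δ sin h₀ = 1.7023×0.56497×0.18806 + 0.82511×0.98216×0.99137 = 0.180866 + 0.803396 = 0.984262.
Q̄ = (S_0/π) × [bracket] = (1361/π) × 0.984262 = 426.4 W/m².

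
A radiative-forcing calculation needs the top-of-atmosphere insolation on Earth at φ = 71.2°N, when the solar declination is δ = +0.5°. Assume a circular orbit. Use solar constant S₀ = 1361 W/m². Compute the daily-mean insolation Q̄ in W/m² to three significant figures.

cos H₀ = −tan(+71.2°) tan(+0.500°) = -0.0256, H₀ = 1.5964 rad.
Bracket: H₀ sin φ sin δ + cos φ cos δ sin H₀ = 1.5964×0.94665×0.00873 + 0.32227×0.99996×0.99967 = 0.013193 + 0.322151 = 0.335344.
Q̄ = (S₀/π) × [bracket] = (1361/π) × 0.335344 = 145.3 W/m².

Q̄ ≈ 145 W/m²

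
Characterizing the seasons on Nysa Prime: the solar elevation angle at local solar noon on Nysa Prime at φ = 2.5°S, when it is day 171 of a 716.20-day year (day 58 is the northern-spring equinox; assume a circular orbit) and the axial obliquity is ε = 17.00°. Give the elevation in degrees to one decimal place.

Solar longitude: λ_s = 360° × (171 − 58)/716.20 = 56.800°.
sin δ = sin 17.00° × sin 56.800° = 0.24465, so δ = +14.161°.
At local noon the hour angle is zero, so the zenith angle equals |φ − δ| = |-2.5° − (+14.161°)| = 16.661°.
Elevation = 90° − 16.661° = 73.3°.

73.3°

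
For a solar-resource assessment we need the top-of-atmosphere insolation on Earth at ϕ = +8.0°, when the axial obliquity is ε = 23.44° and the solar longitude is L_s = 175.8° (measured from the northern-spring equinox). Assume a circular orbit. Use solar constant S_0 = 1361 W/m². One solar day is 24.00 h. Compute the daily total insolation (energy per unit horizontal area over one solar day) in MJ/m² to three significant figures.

37.3 MJ/m²

Solar declination: sin δ = sin ε · sin L_s = sin 23.44° × sin 175.8° = 0.02913, so δ = +1.669°.
cos h₀ = −tan(+8.0°) tan(+1.669°) = -0.0041, h₀ = 1.5749 rad.
Bracket: h₀ sin ϕ sin δ + cos ϕ cos δ sin h₀ = 1.5749×0.13917×0.02913 + 0.99027×0.99958×0.99999 = 0.006385 + 0.989844 = 0.996229.
Q̄ = (S_0/π) × [bracket] = (1361/π) × 0.996229 = 431.59 W/m².
Daily total = Q̄ × 24.00 h × 3600 s/h = 431.59 × 24.00 × 3600 / 10⁶ = 37.29 MJ/m².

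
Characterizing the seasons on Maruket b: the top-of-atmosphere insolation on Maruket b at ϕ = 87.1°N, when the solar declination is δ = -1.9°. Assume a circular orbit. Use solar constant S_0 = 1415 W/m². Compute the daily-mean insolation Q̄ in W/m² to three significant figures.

cos h₀ = −tan(+87.1°) tan(-1.900°) = 0.6549, h₀ = 0.8568 rad.
Bracket: h₀ sin ϕ sin δ + cos ϕ cos δ sin h₀ = 0.8568×0.99872×-0.03316 + 0.05059×0.99945×0.75576 = -0.028375 + 0.038213 = 0.009838.
Q̄ = (S_0/π) × [bracket] = (1415/π) × 0.009838 = 4.431 W/m².

Q̄ ≈ 4.43 W/m²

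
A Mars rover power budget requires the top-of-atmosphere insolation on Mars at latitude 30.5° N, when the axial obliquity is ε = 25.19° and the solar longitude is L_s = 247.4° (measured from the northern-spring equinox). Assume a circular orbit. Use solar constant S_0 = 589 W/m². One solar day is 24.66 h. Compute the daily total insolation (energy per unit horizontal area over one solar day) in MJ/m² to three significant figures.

Solar declination: sin δ = sin ε · sin L_s = sin 25.19° × sin 247.4° = -0.39294, so δ = -23.137°.
cos h₀ = −tan(+30.5°) tan(-23.137°) = 0.2517, h₀ = 1.3164 rad.
Bracket: h₀ sin ϕ sin δ + cos ϕ cos δ sin h₀ = 1.3164×0.50754×-0.39294 + 0.86163×0.91956×0.96780 = -0.262533 + 0.766808 = 0.504275.
Q̄ = (S_0/π) × [bracket] = (589/π) × 0.504275 = 94.544 W/m².
Daily total = Q̄ × 24.66 h × 3600 s/h = 94.544 × 24.66 × 3600 / 10⁶ = 8.393 MJ/m².

8.39 MJ/m²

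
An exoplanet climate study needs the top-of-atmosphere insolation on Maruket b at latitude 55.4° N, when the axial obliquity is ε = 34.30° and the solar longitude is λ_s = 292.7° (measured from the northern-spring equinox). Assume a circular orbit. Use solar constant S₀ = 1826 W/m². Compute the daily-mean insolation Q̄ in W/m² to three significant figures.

Solar declination: sin δ = sin ε · sin λ_s = sin 34.30° × sin 292.7° = -0.51987, so δ = -31.324°.
cos H₀ = −tan(+55.4°) tan(-31.324°) = 0.8822, H₀ = 0.4903 rad.
Bracket: H₀ sin φ sin δ + cos φ cos δ sin H₀ = 0.4903×0.82314×-0.51987 + 0.56784×0.85424×0.47090 = -0.209812 + 0.228420 = 0.018608.
Q̄ = (S₀/π) × [bracket] = (1826/π) × 0.018608 = 10.82 W/m².

Q̄ ≈ 10.8 W/m²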